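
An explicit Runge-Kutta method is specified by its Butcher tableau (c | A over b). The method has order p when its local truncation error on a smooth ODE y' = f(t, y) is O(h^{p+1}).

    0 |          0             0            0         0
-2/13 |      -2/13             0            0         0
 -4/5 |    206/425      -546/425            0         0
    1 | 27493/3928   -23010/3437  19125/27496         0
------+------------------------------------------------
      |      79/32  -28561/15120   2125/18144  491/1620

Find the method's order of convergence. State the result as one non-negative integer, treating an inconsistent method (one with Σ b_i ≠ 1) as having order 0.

4

b = (79/32, -28561/15120, 2125/18144, 491/1620)
c = (0, -2/13, -4/5, 1)
Ac = (0, 0, 84/425, 465/982)
Σ b_i: 79/32·1 + (-28561/15120)·1 + 2125/18144·1 + 491/1620·1 = 1 ✓
b·c: (-28561/15120)·(-2/13) + 2125/18144·(-4/5) + 491/1620·1 = 1/2 ✓
b·c²: (-28561/15120)·4/169 + 2125/18144·16/25 + 491/1620·1 = 1/3 ✓
b·Ac: 2125/18144·84/425 + 491/1620·465/982 = 1/6 ✓
b·c³: (-28561/15120)·(-8/2197) + 2125/18144·(-64/125) + 491/1620·1 = 1/4 ✓
b·(c∘Ac): 2125/18144·(-336/2125) + 491/1620·465/982 = 1/8 ✓
b·Ac²: 2125/18144·(-168/5525) + 491/1620·1830/6383 = 1/12 ✓
b·A²c: 491/1620·135/982 = 1/24 ✓; 4 stages ⇒ order 4.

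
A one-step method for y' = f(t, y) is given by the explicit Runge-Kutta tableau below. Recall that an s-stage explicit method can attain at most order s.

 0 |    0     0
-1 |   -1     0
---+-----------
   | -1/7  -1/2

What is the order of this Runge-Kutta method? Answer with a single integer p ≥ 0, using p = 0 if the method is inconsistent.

b = (-1/7, -1/2)
c = (0, -1)
Σ b_i: (-1/7)·1 + (-1/2)·1 = -9/14 ≠ 1 ⇒ order 0.

0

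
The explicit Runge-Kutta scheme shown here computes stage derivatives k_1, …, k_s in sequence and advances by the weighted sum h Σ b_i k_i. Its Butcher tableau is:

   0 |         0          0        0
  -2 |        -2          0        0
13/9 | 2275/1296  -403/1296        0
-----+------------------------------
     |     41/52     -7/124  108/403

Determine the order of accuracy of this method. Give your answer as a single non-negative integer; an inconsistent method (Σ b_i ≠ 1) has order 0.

b = (41/52, -7/124, 108/403)
c = (0, -2, 13/9)
Ac = (0, 0, 403/648)
Σ b_i: 41/52·1 + (-7/124)·1 + 108/403·1 = 1 ✓
b·c: (-7/124)·(-2) + 108/403·13/9 = 1/2 ✓
b·c²: (-7/124)·4 + 108/403·169/81 = 1/3 ✓
b·Ac: 108/403·403/648 = 1/6 ✓; 3 stages ⇒ order 3.

3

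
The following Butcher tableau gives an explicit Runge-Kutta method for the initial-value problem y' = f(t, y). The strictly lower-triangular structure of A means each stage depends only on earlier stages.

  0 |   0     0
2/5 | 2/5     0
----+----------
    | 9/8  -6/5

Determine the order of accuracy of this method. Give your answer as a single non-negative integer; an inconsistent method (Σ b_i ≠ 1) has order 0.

0

b = (9/8, -6/5)
c = (0, 2/5)
Σ b_i: 9/8·1 + (-6/5)·1 = -3/40 ≠ 1 ⇒ order 0.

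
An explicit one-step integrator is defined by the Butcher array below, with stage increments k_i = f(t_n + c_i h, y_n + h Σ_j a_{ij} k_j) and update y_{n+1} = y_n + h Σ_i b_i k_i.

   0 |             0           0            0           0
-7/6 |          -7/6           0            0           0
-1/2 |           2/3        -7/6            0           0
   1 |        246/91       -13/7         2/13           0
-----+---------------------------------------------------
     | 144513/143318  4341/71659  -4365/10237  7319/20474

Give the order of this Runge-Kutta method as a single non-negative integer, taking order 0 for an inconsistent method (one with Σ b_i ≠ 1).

3

b = (144513/143318, 4341/71659, -4365/10237, 7319/20474)
c = (0, -7/6, -1/2, 1)
Ac = (0, 0, 49/36, 163/78)
Σ b_i: 144513/143318·1 + 4341/71659·1 + (-4365/10237)·1 + 7319/20474·1 = 1 ✓
b·c: 4341/71659·(-7/6) + (-4365/10237)·(-1/2) + 7319/20474·1 = 1/2 ✓
b·c²: 4341/71659·49/36 + (-4365/10237)·1/4 + 7319/20474·1 = 1/3 ✓
b·Ac: (-4365/10237)·49/36 + 7319/20474·163/78 = 1/6 ✓
b·c³: 4341/71659·(-343/216) + (-4365/10237)·(-1/8) + 7319/20474·1 = 115933/368532 ≠ 1/4 ⇒ order 3.
b·(c∘Ac): (-4365/10237)·(-49/72) + 7319/20474·163/78 = 254833/245688 ≠ 1/8
b·Ac²: (-4365/10237)·(-343/216) + 7319/20474·(-1165/468) = -78415/368532 ≠ 1/12
b·A²c: 7319/20474·49/234 = 27587/368532 ≠ 1/24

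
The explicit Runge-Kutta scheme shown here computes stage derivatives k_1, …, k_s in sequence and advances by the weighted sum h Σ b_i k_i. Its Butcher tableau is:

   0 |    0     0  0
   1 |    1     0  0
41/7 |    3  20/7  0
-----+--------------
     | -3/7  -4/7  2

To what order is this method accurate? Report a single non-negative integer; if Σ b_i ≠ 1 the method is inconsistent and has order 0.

1

b = (-3/7, -4/7, 2)
c = (0, 1, 41/7)
Ac = (0, 0, 20/7)
Σ b_i: (-3/7)·1 + (-4/7)·1 + 2·1 = 1 ✓
b·c: (-4/7)·1 + 2·41/7 = 78/7 ≠ 1/2 ⇒ order 1.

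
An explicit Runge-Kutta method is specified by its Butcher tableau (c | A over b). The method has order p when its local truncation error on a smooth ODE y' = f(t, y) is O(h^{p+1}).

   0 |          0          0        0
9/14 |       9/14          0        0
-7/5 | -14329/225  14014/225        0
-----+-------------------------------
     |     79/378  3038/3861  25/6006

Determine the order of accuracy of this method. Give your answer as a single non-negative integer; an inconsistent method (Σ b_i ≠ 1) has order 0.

3

b = (79/378, 3038/3861, 25/6006)
c = (0, 9/14, -7/5)
Ac = (0, 0, 1001/25)
Σ b_i: 79/378·1 + 3038/3861·1 + 25/6006·1 = 1 ✓
b·c: 3038/3861·9/14 + 25/6006·(-7/5) = 1/2 ✓
b·c²: 3038/3861·81/196 + 25/6006·49/25 = 1/3 ✓
b·Ac: 25/6006·1001/25 = 1/6 ✓; 3 stages ⇒ order 3.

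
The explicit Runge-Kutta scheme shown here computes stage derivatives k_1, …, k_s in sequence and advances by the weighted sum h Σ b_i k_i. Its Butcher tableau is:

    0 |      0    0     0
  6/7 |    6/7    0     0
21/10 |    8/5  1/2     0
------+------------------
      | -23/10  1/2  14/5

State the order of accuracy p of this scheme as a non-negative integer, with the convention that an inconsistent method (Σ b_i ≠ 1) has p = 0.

b = (-23/10, 1/2, 14/5)
c = (0, 6/7, 21/10)
Ac = (0, 0, 3/7)
Σ b_i: (-23/10)·1 + 1/2·1 + 14/5·1 = 1 ✓
b·c: 1/2·6/7 + 14/5·21/10 = 1104/175 ≠ 1/2 ⇒ order 1.

1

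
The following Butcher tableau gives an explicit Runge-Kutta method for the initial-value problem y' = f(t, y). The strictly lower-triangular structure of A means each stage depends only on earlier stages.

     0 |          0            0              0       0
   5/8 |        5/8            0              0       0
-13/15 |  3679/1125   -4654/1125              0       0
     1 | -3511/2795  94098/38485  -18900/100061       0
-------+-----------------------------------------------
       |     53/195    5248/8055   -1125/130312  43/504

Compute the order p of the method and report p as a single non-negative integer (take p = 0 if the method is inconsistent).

b = (53/195, 5248/8055, -1125/130312, 43/504)
c = (0, 5/8, -13/15, 1)
Ac = (0, 0, -2327/900, 291/172)
Σ b_i: 53/195·1 + 5248/8055·1 + (-1125/130312)·1 + 43/504·1 = 1 ✓
b·c: 5248/8055·5/8 + (-1125/130312)·(-13/15) + 43/504·1 = 1/2 ✓
b·c²: 5248/8055·25/64 + (-1125/130312)·169/225 + 43/504·1 = 1/3 ✓
b·Ac: (-1125/130312)·(-2327/900) + 43/504·291/172 = 1/6 ✓
b·c³: 5248/8055·125/512 + (-1125/130312)·(-2197/3375) + 43/504·1 = 1/4 ✓
b·(c∘Ac): (-1125/130312)·30251/13500 + 43/504·291/172 = 1/8 ✓
b·Ac²: (-1125/130312)·(-2327/1440) + 43/504·1119/1376 = 1/12 ✓
b·A²c: 43/504·21/43 = 1/24 ✓; 4 stages ⇒ order 4.

4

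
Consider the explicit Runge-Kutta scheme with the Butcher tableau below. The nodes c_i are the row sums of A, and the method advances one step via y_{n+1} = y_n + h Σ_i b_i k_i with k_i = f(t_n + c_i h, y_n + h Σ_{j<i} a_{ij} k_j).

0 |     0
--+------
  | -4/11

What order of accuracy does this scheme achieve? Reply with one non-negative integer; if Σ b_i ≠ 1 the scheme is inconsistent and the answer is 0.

0

b = (-4/11)
c = (0)
Σ b_i: (-4/11)·1 = -4/11 ≠ 1 ⇒ order 0.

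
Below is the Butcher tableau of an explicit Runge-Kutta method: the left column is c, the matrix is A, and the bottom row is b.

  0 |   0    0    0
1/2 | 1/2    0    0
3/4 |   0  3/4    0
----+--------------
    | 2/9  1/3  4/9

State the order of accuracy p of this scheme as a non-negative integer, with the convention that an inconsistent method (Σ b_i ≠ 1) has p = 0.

3

b = (2/9, 1/3, 4/9)
c = (0, 1/2, 3/4)
Ac = (0, 0, 3/8)
Σ b_i: 2/9·1 + 1/3·1 + 4/9·1 = 1 ✓
b·c: 1/3·1/2 + 4/9·3/4 = 1/2 ✓
b·c²: 1/3·1/4 + 4/9·9/16 = 1/3 ✓
b·Ac: 4/9·3/8 = 1/6 ✓; 3 stages ⇒ order 3.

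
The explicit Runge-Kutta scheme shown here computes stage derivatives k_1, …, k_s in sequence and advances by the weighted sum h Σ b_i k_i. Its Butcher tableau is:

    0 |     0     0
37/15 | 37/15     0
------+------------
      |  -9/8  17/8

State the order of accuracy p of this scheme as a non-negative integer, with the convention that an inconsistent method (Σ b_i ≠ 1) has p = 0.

1

b = (-9/8, 17/8)
c = (0, 37/15)
Σ b_i: (-9/8)·1 + 17/8·1 = 1 ✓
b·c: 17/8·37/15 = 629/120 ≠ 1/2 ⇒ order 1.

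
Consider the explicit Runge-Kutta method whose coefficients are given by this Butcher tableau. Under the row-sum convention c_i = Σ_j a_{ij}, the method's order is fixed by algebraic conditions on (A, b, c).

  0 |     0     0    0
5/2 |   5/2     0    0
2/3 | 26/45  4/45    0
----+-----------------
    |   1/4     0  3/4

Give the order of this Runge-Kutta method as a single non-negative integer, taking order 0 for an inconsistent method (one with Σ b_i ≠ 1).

3

b = (1/4, 0, 3/4)
c = (0, 5/2, 2/3)
Ac = (0, 0, 2/9)
Σ b_i: 1/4·1 + 3/4·1 = 1 ✓
b·c: 3/4·2/3 = 1/2 ✓
b·c²: 3/4·4/9 = 1/3 ✓
b·Ac: 3/4·2/9 = 1/6 ✓; 3 stages ⇒ order 3.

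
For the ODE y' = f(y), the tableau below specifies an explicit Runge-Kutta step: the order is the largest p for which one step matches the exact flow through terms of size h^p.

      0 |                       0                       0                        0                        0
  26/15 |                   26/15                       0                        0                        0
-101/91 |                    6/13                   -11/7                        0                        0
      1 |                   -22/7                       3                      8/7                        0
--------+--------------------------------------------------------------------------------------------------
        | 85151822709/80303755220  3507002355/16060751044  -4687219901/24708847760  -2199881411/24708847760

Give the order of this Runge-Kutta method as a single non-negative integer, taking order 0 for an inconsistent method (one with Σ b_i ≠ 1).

b = (85151822709/80303755220, 3507002355/16060751044, -4687219901/24708847760, -2199881411/24708847760)
c = (0, 26/15, -101/91, 1)
Ac = (0, 0, -286/105, 12522/3185)
Σ b_i: 85151822709/80303755220·1 + 3507002355/16060751044·1 + (-4687219901/24708847760)·1 + (-2199881411/24708847760)·1 = 1 ✓
b·c: 3507002355/16060751044·26/15 + (-4687219901/24708847760)·(-101/91) + (-2199881411/24708847760)·1 = 1/2 ✓
b·c²: 3507002355/16060751044·676/225 + (-4687219901/24708847760)·10201/8281 + (-2199881411/24708847760)·1 = 1/3 ✓
b·Ac: (-4687219901/24708847760)·(-286/105) + (-2199881411/24708847760)·12522/3185 = 1/6 ✓
b·c³: 3507002355/16060751044·17576/3375 + (-4687219901/24708847760)·(-1030301/753571) + (-2199881411/24708847760)·1 = 8268364336906/6323920723575 ≠ 1/4 ⇒ order 3.
b·(c∘Ac): (-4687219901/24708847760)·2222/735 + (-2199881411/24708847760)·12522/3185 = -42785670947/46329089550 ≠ 1/8
b·Ac²: (-4687219901/24708847760)·(-7436/1575) + (-2199881411/24708847760)·45306292/4347525 = -407301815819/12647841447150 ≠ 1/12
b·A²c: (-2199881411/24708847760)·(-2288/735) = 6420062077/23164544775 ≠ 1/24

3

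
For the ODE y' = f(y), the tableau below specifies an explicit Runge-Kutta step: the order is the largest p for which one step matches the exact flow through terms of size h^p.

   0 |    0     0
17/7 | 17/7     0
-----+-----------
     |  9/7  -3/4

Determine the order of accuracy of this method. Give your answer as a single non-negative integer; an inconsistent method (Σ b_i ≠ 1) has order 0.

0

b = (9/7, -3/4)
c = (0, 17/7)
Σ b_i: 9/7·1 + (-3/4)·1 = 15/28 ≠ 1 ⇒ order 0.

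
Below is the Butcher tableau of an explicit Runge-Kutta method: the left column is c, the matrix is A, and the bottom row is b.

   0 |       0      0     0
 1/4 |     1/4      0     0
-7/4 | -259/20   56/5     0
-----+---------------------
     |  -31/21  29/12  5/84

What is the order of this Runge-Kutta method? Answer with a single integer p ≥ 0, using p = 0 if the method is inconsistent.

3

b = (-31/21, 29/12, 5/84)
c = (0, 1/4, -7/4)
Ac = (0, 0, 14/5)
Σ b_i: (-31/21)·1 + 29/12·1 + 5/84·1 = 1 ✓
b·c: 29/12·1/4 + 5/84·(-7/4) = 1/2 ✓
b·c²: 29/12·1/16 + 5/84·49/16 = 1/3 ✓
b·Ac: 5/84·14/5 = 1/6 ✓; 3 stages ⇒ order 3.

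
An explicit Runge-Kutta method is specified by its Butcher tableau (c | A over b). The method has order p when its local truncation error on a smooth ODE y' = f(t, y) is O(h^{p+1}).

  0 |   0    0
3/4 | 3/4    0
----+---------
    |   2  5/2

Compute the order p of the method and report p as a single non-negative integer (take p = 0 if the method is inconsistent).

b = (2, 5/2)
c = (0, 3/4)
Σ b_i: 2·1 + 5/2·1 = 9/2 ≠ 1 ⇒ order 0.

0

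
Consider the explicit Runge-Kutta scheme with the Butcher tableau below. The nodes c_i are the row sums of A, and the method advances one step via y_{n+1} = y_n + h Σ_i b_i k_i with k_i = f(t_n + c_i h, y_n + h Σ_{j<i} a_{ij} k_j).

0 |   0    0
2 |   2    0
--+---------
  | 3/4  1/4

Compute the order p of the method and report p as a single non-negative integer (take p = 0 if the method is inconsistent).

2

b = (3/4, 1/4)
c = (0, 2)
Σ b_i: 3/4·1 + 1/4·1 = 1 ✓
b·c: 1/4·2 = 1/2 ✓; 2 stages ⇒ order 2.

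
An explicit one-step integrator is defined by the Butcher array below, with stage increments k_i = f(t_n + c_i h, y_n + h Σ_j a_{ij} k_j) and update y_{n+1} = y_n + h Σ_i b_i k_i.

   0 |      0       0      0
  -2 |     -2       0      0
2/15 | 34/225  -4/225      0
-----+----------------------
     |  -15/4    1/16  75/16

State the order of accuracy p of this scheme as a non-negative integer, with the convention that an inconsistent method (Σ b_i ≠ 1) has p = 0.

b = (-15/4, 1/16, 75/16)
c = (0, -2, 2/15)
Ac = (0, 0, 8/225)
Σ b_i: (-15/4)·1 + 1/16·1 + 75/16·1 = 1 ✓
b·c: 1/16·(-2) + 75/16·2/15 = 1/2 ✓
b·c²: 1/16·4 + 75/16·4/225 = 1/3 ✓
b·Ac: 75/16·8/225 = 1/6 ✓; 3 stages ⇒ order 3.

3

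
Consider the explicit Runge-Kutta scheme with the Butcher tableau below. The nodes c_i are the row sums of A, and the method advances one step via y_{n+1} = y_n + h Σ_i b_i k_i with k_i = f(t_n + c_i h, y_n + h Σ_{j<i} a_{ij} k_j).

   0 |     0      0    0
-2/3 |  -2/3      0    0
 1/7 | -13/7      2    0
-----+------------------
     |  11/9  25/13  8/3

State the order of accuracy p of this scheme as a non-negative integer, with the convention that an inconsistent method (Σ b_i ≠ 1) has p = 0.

0

b = (11/9, 25/13, 8/3)
c = (0, -2/3, 1/7)
Ac = (0, 0, -4/3)
Σ b_i: 11/9·1 + 25/13·1 + 8/3·1 = 680/117 ≠ 1 ⇒ order 0.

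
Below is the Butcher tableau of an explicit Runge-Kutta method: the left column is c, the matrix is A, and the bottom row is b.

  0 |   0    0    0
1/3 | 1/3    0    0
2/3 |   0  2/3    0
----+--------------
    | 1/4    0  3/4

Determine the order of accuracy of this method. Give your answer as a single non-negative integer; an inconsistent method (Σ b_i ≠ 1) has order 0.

b = (1/4, 0, 3/4)
c = (0, 1/3, 2/3)
Ac = (0, 0, 2/9)
Σ b_i: 1/4·1 + 3/4·1 = 1 ✓
b·c: 3/4·2/3 = 1/2 ✓
b·c²: 3/4·4/9 = 1/3 ✓
b·Ac: 3/4·2/9 = 1/6 ✓; 3 stages ⇒ order 3.

3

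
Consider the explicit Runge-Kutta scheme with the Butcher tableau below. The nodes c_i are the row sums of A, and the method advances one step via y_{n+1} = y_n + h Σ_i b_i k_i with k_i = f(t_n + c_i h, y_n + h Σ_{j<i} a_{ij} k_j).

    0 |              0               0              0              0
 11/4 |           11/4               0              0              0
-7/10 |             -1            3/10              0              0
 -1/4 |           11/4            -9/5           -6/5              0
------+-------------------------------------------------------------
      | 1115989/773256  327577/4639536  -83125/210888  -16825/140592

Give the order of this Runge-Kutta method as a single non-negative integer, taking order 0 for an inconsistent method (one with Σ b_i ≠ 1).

b = (1115989/773256, 327577/4639536, -83125/210888, -16825/140592)
c = (0, 11/4, -7/10, -1/4)
Ac = (0, 0, 33/40, -411/100)
Σ b_i: 1115989/773256·1 + 327577/4639536·1 + (-83125/210888)·1 + (-16825/140592)·1 = 1 ✓
b·c: 327577/4639536·11/4 + (-83125/210888)·(-7/10) + (-16825/140592)·(-1/4) = 1/2 ✓
b·c²: 327577/4639536·121/16 + (-83125/210888)·49/100 + (-16825/140592)·1/16 = 1/3 ✓
b·Ac: (-83125/210888)·33/40 + (-16825/140592)·(-411/100) = 1/6 ✓
b·c³: 327577/4639536·1331/64 + (-83125/210888)·(-343/1000) + (-16825/140592)·(-1/64) = 3611401/2249472 ≠ 1/4 ⇒ order 3.
b·(c∘Ac): (-83125/210888)·(-231/400) + (-16825/140592)·411/400 = 235447/2249472 ≠ 1/8
b·Ac²: (-83125/210888)·363/160 + (-16825/140592)·(-28401/2000) = 2263937/2811840 ≠ 1/12
b·A²c: (-16825/140592)·(-99/100) = 22209/187456 ≠ 1/24

3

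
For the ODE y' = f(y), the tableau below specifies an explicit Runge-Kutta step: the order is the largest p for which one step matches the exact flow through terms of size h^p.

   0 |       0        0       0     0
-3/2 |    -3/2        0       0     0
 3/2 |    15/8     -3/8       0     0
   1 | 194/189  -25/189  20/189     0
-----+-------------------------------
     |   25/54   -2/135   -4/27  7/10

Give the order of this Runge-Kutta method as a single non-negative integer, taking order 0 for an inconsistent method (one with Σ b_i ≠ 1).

b = (25/54, -2/135, -4/27, 7/10)
c = (0, -3/2, 3/2, 1)
Ac = (0, 0, 9/16, 5/14)
Σ b_i: 25/54·1 + (-2/135)·1 + (-4/27)·1 + 7/10·1 = 1 ✓
b·c: (-2/135)·(-3/2) + (-4/27)·3/2 + 7/10·1 = 1/2 ✓
b·c²: (-2/135)·9/4 + (-4/27)·9/4 + 7/10·1 = 1/3 ✓
b·Ac: (-4/27)·9/16 + 7/10·5/14 = 1/6 ✓
b·c³: (-2/135)·(-27/8) + (-4/27)·27/8 + 7/10·1 = 1/4 ✓
b·(c∘Ac): (-4/27)·27/32 + 7/10·5/14 = 1/8 ✓
b·Ac²: (-4/27)·(-27/32) + 7/10·(-5/84) = 1/12 ✓
b·A²c: 7/10·5/84 = 1/24 ✓; 4 stages ⇒ order 4.

4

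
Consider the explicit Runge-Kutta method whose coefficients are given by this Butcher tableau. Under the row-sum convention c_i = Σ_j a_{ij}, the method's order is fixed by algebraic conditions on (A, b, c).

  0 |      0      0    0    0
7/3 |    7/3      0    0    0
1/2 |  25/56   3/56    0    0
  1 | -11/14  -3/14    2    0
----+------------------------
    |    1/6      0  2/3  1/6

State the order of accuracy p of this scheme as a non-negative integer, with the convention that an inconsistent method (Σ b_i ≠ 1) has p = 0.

4

b = (1/6, 0, 2/3, 1/6)
c = (0, 7/3, 1/2, 1)
Ac = (0, 0, 1/8, 1/2)
Σ b_i: 1/6·1 + 2/3·1 + 1/6·1 = 1 ✓
b·c: 2/3·1/2 + 1/6·1 = 1/2 ✓
b·c²: 2/3·1/4 + 1/6·1 = 1/3 ✓
b·Ac: 2/3·1/8 + 1/6·1/2 = 1/6 ✓
b·c³: 2/3·1/8 + 1/6·1 = 1/4 ✓
b·(c∘Ac): 2/3·1/16 + 1/6·1/2 = 1/8 ✓
b·Ac²: 2/3·7/24 + 1/6·(-2/3) = 1/12 ✓
b·A²c: 1/6·1/4 = 1/24 ✓; 4 stages ⇒ order 4.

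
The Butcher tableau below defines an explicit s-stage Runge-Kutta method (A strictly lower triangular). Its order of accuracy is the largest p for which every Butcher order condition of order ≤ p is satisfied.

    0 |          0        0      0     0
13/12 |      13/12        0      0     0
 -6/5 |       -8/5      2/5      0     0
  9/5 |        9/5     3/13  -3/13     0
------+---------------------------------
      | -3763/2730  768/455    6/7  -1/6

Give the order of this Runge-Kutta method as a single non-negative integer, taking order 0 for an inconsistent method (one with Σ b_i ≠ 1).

2

b = (-3763/2730, 768/455, 6/7, -1/6)
c = (0, 13/12, -6/5, 9/5)
Ac = (0, 0, 13/30, 137/260)
Σ b_i: (-3763/2730)·1 + 768/455·1 + 6/7·1 + (-1/6)·1 = 1 ✓
b·c: 768/455·13/12 + 6/7·(-6/5) + (-1/6)·9/5 = 1/2 ✓
b·c²: 768/455·169/144 + 6/7·36/25 + (-1/6)·81/25 = 2809/1050 ≠ 1/3 ⇒ order 2.
b·Ac: 6/7·13/30 + (-1/6)·137/260 = 3097/10920 ≠ 1/6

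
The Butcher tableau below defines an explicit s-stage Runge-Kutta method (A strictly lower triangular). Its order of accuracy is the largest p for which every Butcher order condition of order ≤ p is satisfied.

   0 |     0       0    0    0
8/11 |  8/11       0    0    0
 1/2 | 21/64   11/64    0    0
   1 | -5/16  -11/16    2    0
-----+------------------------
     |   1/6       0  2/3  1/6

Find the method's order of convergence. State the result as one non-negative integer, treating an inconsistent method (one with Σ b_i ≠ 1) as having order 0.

4

b = (1/6, 0, 2/3, 1/6)
c = (0, 8/11, 1/2, 1)
Ac = (0, 0, 1/8, 1/2)
Σ b_i: 1/6·1 + 2/3·1 + 1/6·1 = 1 ✓
b·c: 2/3·1/2 + 1/6·1 = 1/2 ✓
b·c²: 2/3·1/4 + 1/6·1 = 1/3 ✓
b·Ac: 2/3·1/8 + 1/6·1/2 = 1/6 ✓
b·c³: 2/3·1/8 + 1/6·1 = 1/4 ✓
b·(c∘Ac): 2/3·1/16 + 1/6·1/2 = 1/8 ✓
b·Ac²: 2/3·1/11 + 1/6·3/22 = 1/12 ✓
b·A²c: 1/6·1/4 = 1/24 ✓; 4 stages ⇒ order 4.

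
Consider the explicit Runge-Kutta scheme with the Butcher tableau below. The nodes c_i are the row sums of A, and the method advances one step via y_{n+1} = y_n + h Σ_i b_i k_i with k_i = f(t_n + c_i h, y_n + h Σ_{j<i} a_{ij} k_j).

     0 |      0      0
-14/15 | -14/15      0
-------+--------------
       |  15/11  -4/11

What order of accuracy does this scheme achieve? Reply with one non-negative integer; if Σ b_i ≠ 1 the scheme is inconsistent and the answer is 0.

1

b = (15/11, -4/11)
c = (0, -14/15)
Σ b_i: 15/11·1 + (-4/11)·1 = 1 ✓
b·c: (-4/11)·(-14/15) = 56/165 ≠ 1/2 ⇒ order 1.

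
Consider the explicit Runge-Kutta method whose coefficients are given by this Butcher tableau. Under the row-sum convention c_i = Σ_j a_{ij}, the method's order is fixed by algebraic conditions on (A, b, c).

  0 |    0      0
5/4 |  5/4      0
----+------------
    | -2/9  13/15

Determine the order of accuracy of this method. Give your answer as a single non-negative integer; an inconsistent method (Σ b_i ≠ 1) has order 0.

0

b = (-2/9, 13/15)
c = (0, 5/4)
Σ b_i: (-2/9)·1 + 13/15·1 = 29/45 ≠ 1 ⇒ order 0.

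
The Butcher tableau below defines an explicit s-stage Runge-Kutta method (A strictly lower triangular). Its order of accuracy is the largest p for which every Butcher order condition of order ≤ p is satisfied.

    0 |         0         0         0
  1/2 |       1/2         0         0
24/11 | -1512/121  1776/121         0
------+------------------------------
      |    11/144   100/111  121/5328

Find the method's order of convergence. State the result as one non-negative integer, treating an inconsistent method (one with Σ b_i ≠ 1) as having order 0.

b = (11/144, 100/111, 121/5328)
c = (0, 1/2, 24/11)
Ac = (0, 0, 888/121)
Σ b_i: 11/144·1 + 100/111·1 + 121/5328·1 = 1 ✓
b·c: 100/111·1/2 + 121/5328·24/11 = 1/2 ✓
b·c²: 100/111·1/4 + 121/5328·576/121 = 1/3 ✓
b·Ac: 121/5328·888/121 = 1/6 ✓; 3 stages ⇒ order 3.

3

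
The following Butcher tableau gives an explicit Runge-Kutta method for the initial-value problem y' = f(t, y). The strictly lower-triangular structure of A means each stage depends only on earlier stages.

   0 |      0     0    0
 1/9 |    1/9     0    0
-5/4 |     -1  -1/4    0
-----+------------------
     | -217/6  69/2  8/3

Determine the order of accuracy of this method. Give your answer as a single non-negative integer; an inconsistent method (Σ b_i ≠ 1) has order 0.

b = (-217/6, 69/2, 8/3)
c = (0, 1/9, -5/4)
Ac = (0, 0, -1/36)
Σ b_i: (-217/6)·1 + 69/2·1 + 8/3·1 = 1 ✓
b·c: 69/2·1/9 + 8/3·(-5/4) = 1/2 ✓
b·c²: 69/2·1/81 + 8/3·25/16 = 124/27 ≠ 1/3 ⇒ order 2.
b·Ac: 8/3·(-1/36) = -2/27 ≠ 1/6

2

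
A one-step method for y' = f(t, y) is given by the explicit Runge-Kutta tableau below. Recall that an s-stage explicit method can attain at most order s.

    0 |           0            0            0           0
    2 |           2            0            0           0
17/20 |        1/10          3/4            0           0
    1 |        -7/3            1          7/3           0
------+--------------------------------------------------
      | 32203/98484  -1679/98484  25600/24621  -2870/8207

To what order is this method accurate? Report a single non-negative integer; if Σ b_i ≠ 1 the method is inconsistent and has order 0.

3

b = (32203/98484, -1679/98484, 25600/24621, -2870/8207)
c = (0, 2, 17/20, 1)
Ac = (0, 0, 3/2, 239/60)
Σ b_i: 32203/98484·1 + (-1679/98484)·1 + 25600/24621·1 + (-2870/8207)·1 = 1 ✓
b·c: (-1679/98484)·2 + 25600/24621·17/20 + (-2870/8207)·1 = 1/2 ✓
b·c²: (-1679/98484)·4 + 25600/24621·289/400 + (-2870/8207)·1 = 1/3 ✓
b·Ac: 25600/24621·3/2 + (-2870/8207)·239/60 = 1/6 ✓
b·c³: (-1679/98484)·8 + 25600/24621·4913/8000 + (-2870/8207)·1 = 6256/41035 ≠ 1/4 ⇒ order 3.
b·(c∘Ac): 25600/24621·51/40 + (-2870/8207)·239/60 = -3313/49242 ≠ 1/8
b·Ac²: 25600/24621·3 + (-2870/8207)·6823/1200 = 1113799/984840 ≠ 1/12
b·A²c: (-2870/8207)·7/2 = -10045/8207 ≠ 1/24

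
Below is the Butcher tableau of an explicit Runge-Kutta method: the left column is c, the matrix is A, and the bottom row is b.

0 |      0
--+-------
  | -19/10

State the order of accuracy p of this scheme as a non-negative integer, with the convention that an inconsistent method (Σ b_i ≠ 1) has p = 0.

b = (-19/10)
c = (0)
Σ b_i: (-19/10)·1 = -19/10 ≠ 1 ⇒ order 0.

0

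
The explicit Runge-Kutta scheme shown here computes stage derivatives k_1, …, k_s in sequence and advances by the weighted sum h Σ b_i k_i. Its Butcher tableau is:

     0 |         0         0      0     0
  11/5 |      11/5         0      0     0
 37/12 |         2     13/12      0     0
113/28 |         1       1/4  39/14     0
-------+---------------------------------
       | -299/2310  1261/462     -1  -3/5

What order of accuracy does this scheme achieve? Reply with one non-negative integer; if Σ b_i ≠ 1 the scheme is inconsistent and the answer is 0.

b = (-299/2310, 1261/462, -1, -3/5)
c = (0, 11/5, 37/12, 113/28)
Ac = (0, 0, 143/60, 2559/280)
Σ b_i: (-299/2310)·1 + 1261/462·1 + (-1)·1 + (-3/5)·1 = 1 ✓
b·c: 1261/462·11/5 + (-1)·37/12 + (-3/5)·113/28 = 1/2 ✓
b·c²: 1261/462·121/25 + (-1)·1369/144 + (-3/5)·12769/784 = -66907/11025 ≠ 1/3 ⇒ order 2.
b·Ac: (-1)·143/60 + (-3/5)·2559/280 = -33041/4200 ≠ 1/6

2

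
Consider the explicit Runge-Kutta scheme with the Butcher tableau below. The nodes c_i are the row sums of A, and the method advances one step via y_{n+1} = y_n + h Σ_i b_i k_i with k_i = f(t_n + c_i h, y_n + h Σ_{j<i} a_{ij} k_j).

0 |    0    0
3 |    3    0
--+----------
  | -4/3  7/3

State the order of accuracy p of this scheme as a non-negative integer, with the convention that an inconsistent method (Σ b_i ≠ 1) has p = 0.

b = (-4/3, 7/3)
c = (0, 3)
Σ b_i: (-4/3)·1 + 7/3·1 = 1 ✓
b·c: 7/3·3 = 7 ≠ 1/2 ⇒ order 1.

1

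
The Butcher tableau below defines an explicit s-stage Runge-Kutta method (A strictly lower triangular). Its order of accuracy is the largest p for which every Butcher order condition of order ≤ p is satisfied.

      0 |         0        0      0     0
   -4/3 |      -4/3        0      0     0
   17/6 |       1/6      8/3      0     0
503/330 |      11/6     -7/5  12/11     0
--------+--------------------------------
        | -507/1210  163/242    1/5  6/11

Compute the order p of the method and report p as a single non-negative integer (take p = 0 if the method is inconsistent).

2

b = (-507/1210, 163/242, 1/5, 6/11)
c = (0, -4/3, 17/6, 503/330)
Ac = (0, 0, -32/9, 818/165)
Σ b_i: (-507/1210)·1 + 163/242·1 + 1/5·1 + 6/11·1 = 1 ✓
b·c: 163/242·(-4/3) + 1/5·17/6 + 6/11·503/330 = 1/2 ✓
b·c²: 163/242·16/9 + 1/5·289/36 + 6/11·253009/108900 = 4875749/1197900 ≠ 1/3 ⇒ order 2.
b·Ac: 1/5·(-32/9) + 6/11·818/165 = 10852/5445 ≠ 1/6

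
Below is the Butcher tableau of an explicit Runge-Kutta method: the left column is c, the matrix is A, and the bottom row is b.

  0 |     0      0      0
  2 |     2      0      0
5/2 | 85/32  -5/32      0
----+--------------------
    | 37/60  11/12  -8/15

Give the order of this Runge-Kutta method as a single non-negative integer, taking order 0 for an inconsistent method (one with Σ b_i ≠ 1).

3

b = (37/60, 11/12, -8/15)
c = (0, 2, 5/2)
Ac = (0, 0, -5/16)
Σ b_i: 37/60·1 + 11/12·1 + (-8/15)·1 = 1 ✓
b·c: 11/12·2 + (-8/15)·5/2 = 1/2 ✓
b·c²: 11/12·4 + (-8/15)·25/4 = 1/3 ✓
b·Ac: (-8/15)·(-5/16) = 1/6 ✓; 3 stages ⇒ order 3.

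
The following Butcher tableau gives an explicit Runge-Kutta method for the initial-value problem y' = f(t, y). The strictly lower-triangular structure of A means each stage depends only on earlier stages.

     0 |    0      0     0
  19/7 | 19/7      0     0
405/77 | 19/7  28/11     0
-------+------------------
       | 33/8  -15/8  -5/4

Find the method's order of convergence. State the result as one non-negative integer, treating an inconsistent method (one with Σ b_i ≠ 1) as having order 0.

1

b = (33/8, -15/8, -5/4)
c = (0, 19/7, 405/77)
Ac = (0, 0, 76/11)
Σ b_i: 33/8·1 + (-15/8)·1 + (-5/4)·1 = 1 ✓
b·c: (-15/8)·19/7 + (-5/4)·405/77 = -7185/616 ≠ 1/2 ⇒ order 1.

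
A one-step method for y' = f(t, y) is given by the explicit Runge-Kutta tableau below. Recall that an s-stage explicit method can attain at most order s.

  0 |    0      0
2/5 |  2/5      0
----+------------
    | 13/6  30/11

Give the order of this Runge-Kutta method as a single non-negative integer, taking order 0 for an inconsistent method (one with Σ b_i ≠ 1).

b = (13/6, 30/11)
c = (0, 2/5)
Σ b_i: 13/6·1 + 30/11·1 = 323/66 ≠ 1 ⇒ order 0.

0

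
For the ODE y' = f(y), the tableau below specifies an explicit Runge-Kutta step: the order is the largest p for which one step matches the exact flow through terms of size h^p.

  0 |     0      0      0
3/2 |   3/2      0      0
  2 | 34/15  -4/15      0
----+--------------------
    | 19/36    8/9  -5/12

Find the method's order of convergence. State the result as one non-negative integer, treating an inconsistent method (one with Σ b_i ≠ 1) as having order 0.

3

b = (19/36, 8/9, -5/12)
c = (0, 3/2, 2)
Ac = (0, 0, -2/5)
Σ b_i: 19/36·1 + 8/9·1 + (-5/12)·1 = 1 ✓
b·c: 8/9·3/2 + (-5/12)·2 = 1/2 ✓
b·c²: 8/9·9/4 + (-5/12)·4 = 1/3 ✓
b·Ac: (-5/12)·(-2/5) = 1/6 ✓; 3 stages ⇒ order 3.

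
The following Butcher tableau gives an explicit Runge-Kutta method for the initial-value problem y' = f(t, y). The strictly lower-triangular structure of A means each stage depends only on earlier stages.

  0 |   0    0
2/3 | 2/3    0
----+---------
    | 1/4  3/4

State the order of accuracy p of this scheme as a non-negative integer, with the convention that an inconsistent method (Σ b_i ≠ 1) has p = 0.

b = (1/4, 3/4)
c = (0, 2/3)
Σ b_i: 1/4·1 + 3/4·1 = 1 ✓
b·c: 3/4·2/3 = 1/2 ✓; 2 stages ⇒ order 2.

2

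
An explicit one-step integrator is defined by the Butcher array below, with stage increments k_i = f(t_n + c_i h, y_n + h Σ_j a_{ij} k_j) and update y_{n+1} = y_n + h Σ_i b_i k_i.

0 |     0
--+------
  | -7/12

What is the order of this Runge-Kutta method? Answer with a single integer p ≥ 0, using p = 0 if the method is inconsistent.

b = (-7/12)
c = (0)
Σ b_i: (-7/12)·1 = -7/12 ≠ 1 ⇒ order 0.

0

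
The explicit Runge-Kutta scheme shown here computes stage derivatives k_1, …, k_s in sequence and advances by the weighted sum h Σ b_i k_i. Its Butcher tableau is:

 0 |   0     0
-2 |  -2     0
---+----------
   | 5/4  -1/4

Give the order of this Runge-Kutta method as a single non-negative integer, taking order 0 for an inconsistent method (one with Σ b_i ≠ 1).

2

b = (5/4, -1/4)
c = (0, -2)
Σ b_i: 5/4·1 + (-1/4)·1 = 1 ✓
b·c: (-1/4)·(-2) = 1/2 ✓; 2 stages ⇒ order 2.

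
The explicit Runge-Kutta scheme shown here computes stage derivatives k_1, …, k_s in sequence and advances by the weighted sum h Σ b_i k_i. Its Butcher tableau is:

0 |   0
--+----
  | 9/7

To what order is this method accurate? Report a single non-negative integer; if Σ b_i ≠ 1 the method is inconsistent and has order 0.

b = (9/7)
c = (0)
Σ b_i: 9/7·1 = 9/7 ≠ 1 ⇒ order 0.

0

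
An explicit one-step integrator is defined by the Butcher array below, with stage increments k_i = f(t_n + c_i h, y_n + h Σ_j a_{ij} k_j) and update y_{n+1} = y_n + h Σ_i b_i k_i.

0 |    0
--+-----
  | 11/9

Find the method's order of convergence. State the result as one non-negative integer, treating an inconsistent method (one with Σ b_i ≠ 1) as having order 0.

b = (11/9)
c = (0)
Σ b_i: 11/9·1 = 11/9 ≠ 1 ⇒ order 0.

0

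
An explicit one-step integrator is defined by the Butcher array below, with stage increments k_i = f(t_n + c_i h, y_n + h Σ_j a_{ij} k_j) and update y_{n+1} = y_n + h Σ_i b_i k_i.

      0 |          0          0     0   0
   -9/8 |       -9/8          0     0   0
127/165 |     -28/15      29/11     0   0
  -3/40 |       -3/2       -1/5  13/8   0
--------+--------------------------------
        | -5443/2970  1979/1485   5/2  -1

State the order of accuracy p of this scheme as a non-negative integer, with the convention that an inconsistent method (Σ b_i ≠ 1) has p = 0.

b = (-5443/2970, 1979/1485, 5/2, -1)
c = (0, -9/8, 127/165, -3/40)
Ac = (0, 0, -261/88, 487/330)
Σ b_i: (-5443/2970)·1 + 1979/1485·1 + 5/2·1 + (-1)·1 = 1 ✓
b·c: 1979/1485·(-9/8) + 5/2·127/165 + (-1)·(-3/40) = 1/2 ✓
b·c²: 1979/1485·81/64 + 5/2·16129/27225 + (-1)·9/1600 = 2754827/871200 ≠ 1/3 ⇒ order 2.
b·Ac: 5/2·(-261/88) + (-1)·487/330 = -23471/2640 ≠ 1/6

2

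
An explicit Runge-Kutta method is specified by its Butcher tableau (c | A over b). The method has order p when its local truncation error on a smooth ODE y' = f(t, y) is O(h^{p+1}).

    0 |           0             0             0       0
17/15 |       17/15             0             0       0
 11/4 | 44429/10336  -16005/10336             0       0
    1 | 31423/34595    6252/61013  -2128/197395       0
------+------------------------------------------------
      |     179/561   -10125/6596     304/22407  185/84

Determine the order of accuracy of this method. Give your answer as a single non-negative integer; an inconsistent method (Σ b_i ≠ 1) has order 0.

b = (179/561, -10125/6596, 304/22407, 185/84)
c = (0, 17/15, 11/4, 1)
Ac = (0, 0, -1067/608, 16/185)
Σ b_i: 179/561·1 + (-10125/6596)·1 + 304/22407·1 + 185/84·1 = 1 ✓
b·c: (-10125/6596)·17/15 + 304/22407·11/4 + 185/84·1 = 1/2 ✓
b·c²: (-10125/6596)·289/225 + 304/22407·121/16 + 185/84·1 = 1/3 ✓
b·Ac: 304/22407·(-1067/608) + 185/84·16/185 = 1/6 ✓
b·c³: (-10125/6596)·4913/3375 + 304/22407·1331/64 + 185/84·1 = 1/4 ✓
b·(c∘Ac): 304/22407·(-11737/2432) + 185/84·16/185 = 1/8 ✓
b·Ac²: 304/22407·(-18139/9120) + 185/84·139/2775 = 1/12 ✓
b·A²c: 185/84·7/370 = 1/24 ✓; 4 stages ⇒ order 4.

4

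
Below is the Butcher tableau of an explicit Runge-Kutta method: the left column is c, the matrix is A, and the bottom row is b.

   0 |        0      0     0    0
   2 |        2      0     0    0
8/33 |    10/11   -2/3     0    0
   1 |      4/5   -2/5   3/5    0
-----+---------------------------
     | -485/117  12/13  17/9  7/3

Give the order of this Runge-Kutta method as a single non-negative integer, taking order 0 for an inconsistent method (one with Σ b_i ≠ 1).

b = (-485/117, 12/13, 17/9, 7/3)
c = (0, 2, 8/33, 1)
Ac = (0, 0, -4/3, -36/55)
Σ b_i: (-485/117)·1 + 12/13·1 + 17/9·1 + 7/3·1 = 1 ✓
b·c: 12/13·2 + 17/9·8/33 + 7/3·1 = 17905/3861 ≠ 1/2 ⇒ order 1.

1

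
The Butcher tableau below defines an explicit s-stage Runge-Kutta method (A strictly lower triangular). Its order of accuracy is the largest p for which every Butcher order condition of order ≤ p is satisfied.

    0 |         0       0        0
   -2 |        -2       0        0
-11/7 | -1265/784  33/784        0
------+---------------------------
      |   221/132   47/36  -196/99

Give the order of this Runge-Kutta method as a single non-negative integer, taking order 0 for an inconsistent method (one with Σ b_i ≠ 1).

b = (221/132, 47/36, -196/99)
c = (0, -2, -11/7)
Ac = (0, 0, -33/392)
Σ b_i: 221/132·1 + 47/36·1 + (-196/99)·1 = 1 ✓
b·c: 47/36·(-2) + (-196/99)·(-11/7) = 1/2 ✓
b·c²: 47/36·4 + (-196/99)·121/49 = 1/3 ✓
b·Ac: (-196/99)·(-33/392) = 1/6 ✓; 3 stages ⇒ order 3.

3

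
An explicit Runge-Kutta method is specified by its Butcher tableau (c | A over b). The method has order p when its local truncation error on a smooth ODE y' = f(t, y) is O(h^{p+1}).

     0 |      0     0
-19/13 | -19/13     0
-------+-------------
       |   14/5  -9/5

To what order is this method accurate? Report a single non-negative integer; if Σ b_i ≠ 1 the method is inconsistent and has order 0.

1

b = (14/5, -9/5)
c = (0, -19/13)
Σ b_i: 14/5·1 + (-9/5)·1 = 1 ✓
b·c: (-9/5)·(-19/13) = 171/65 ≠ 1/2 ⇒ order 1.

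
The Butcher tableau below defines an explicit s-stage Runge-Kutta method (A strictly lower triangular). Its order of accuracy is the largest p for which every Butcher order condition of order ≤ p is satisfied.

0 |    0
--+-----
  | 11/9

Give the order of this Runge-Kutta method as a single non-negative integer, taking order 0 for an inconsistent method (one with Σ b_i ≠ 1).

b = (11/9)
c = (0)
Σ b_i: 11/9·1 = 11/9 ≠ 1 ⇒ order 0.

0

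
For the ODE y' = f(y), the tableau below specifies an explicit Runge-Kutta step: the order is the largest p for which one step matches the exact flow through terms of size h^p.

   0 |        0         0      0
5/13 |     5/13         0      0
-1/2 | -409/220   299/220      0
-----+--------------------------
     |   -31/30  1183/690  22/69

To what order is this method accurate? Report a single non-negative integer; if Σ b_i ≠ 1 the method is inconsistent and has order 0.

3

b = (-31/30, 1183/690, 22/69)
c = (0, 5/13, -1/2)
Ac = (0, 0, 23/44)
Σ b_i: (-31/30)·1 + 1183/690·1 + 22/69·1 = 1 ✓
b·c: 1183/690·5/13 + 22/69·(-1/2) = 1/2 ✓
b·c²: 1183/690·25/169 + 22/69·1/4 = 1/3 ✓
b·Ac: 22/69·23/44 = 1/6 ✓; 3 stages ⇒ order 3.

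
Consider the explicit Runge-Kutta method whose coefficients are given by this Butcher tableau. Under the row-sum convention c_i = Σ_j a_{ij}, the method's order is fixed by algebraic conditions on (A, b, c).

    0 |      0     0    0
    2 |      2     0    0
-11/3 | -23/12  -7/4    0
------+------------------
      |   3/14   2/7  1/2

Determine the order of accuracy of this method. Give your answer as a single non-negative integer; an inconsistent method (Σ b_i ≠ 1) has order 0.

b = (3/14, 2/7, 1/2)
c = (0, 2, -11/3)
Ac = (0, 0, -7/2)
Σ b_i: 3/14·1 + 2/7·1 + 1/2·1 = 1 ✓
b·c: 2/7·2 + 1/2·(-11/3) = -53/42 ≠ 1/2 ⇒ order 1.

1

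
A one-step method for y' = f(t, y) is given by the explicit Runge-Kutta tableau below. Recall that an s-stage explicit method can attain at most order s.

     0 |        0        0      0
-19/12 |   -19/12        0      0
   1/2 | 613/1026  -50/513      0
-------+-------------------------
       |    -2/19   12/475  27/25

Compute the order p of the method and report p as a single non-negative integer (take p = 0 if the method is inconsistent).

3

b = (-2/19, 12/475, 27/25)
c = (0, -19/12, 1/2)
Ac = (0, 0, 25/162)
Σ b_i: (-2/19)·1 + 12/475·1 + 27/25·1 = 1 ✓
b·c: 12/475·(-19/12) + 27/25·1/2 = 1/2 ✓
b·c²: 12/475·361/144 + 27/25·1/4 = 1/3 ✓
b·Ac: 27/25·25/162 = 1/6 ✓; 3 stages ⇒ order 3.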